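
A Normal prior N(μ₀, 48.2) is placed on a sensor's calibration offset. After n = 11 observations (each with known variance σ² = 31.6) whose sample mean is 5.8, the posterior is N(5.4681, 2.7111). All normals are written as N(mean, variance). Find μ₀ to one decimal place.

With known observation variance, the Normal–Normal posterior has precision τ_n = τ₀ + n/σ² and mean μ_n = (τ₀μ₀ + (n/σ²)x̄)/τ_n.
Here τ₀ = 1/48.2 = 0.020747 and τ_data = 11/31.6 = 0.348101, so τ_n = 0.368848.
Rearranging for μ₀: μ₀ = (μ_n·τ_n − τ_data·x̄)/τ₀ = (5.4681·0.368848 − 0.348101·5.8) / 0.020747 = -0.002088/0.020747 ≈ -0.1.

μ₀ = -0.1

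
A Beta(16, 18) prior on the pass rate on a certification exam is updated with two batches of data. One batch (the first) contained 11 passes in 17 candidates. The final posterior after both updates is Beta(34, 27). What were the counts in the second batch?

Sequential conjugate updates are equivalent to a single update on the pooled data, so total successes = posterior α − prior α and total failures = posterior β − prior β.
Total across both batches: 34−16=18 passes, 27−18=9 failures.
Subtract the first batch: 18−11=7 passes and 9−6=3 failures.

7 passes and 3 failures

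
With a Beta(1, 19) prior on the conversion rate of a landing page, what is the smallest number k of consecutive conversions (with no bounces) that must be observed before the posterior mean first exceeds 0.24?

k = 6

After k conversions and 0 bounces the posterior is Beta(1+k, 19), with mean (1+k)/(1+19+k).
Set (1+k)/(20+k) > 0.24 and solve: k > (0.24·20 − 1)/(1 − 0.24) = 5.000.
The smallest integer exceeding 5.000 is 6, and checking k=6: (7)/(26) = 0.2692 > 0.24.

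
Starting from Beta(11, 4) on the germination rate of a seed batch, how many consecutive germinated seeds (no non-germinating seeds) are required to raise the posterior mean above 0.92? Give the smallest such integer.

After k germinated seeds and 0 non-germinating seeds the posterior is Beta(11+k, 4), with mean (11+k)/(11+4+k).
Set (11+k)/(15+k) > 0.92 and solve: k > (0.92·15 − 11)/(1 − 0.92) = 35.000.
The smallest integer exceeding 35.000 is 36.

k = 36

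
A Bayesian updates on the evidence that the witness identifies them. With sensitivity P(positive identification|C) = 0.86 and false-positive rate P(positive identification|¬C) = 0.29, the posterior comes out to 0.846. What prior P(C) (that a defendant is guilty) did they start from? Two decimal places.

P(C) = 0.65

Bayes' rule in odds form gives O(C|E) = O(C)·[P(E|C)/P(E|¬C)], hence O(C) = O(C|E)/LR.
Posterior odds = 0.846/(1−0.846) = 5.4935. LR = 0.86/0.29 = 2.9655.
Prior odds = 5.4935/2.9655 = 1.8525, so P(C) = 1.8525/(1+1.8525) ≈ 0.65.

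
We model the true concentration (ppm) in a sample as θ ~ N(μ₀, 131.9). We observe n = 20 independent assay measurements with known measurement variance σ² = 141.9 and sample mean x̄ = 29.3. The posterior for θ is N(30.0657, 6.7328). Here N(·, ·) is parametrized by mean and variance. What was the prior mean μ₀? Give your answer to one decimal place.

μ₀ = 44.3

With known observation variance, the Normal–Normal posterior has precision τ_n = τ₀ + n/σ² and mean μ_n = (τ₀μ₀ + (n/σ²)x̄)/τ_n.
Here τ₀ = 1/131.9 = 0.007582 and τ_data = 20/141.9 = 0.140944, so τ_n = 0.148526.
Rearranging for μ₀: μ₀ = (μ_n·τ_n − τ_data·x̄)/τ₀ = (30.0657·0.148526 − 0.140944·29.3) / 0.007582 = 0.335879/0.007582 ≈ 44.3.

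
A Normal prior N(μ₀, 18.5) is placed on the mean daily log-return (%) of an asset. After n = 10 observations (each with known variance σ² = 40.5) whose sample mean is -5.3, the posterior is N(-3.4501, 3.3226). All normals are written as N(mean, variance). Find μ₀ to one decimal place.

μ₀ = 5.0

The posterior mean is a precision-weighted average: μ_n = (τ₀μ₀ + τ_data·x̄)/(τ₀+τ_data), with τ₀=1/σ₀² and τ_data=n/σ².
Here τ₀ = 1/18.5 = 0.054054 and τ_data = 10/40.5 = 0.246914, so τ_n = 0.300968.
Rearranging for μ₀: μ₀ = (μ_n·τ_n − τ_data·x̄)/τ₀ = (-3.4501·0.300968 − 0.246914·-5.3) / 0.054054 = 0.270275/0.054054 ≈ 5.0.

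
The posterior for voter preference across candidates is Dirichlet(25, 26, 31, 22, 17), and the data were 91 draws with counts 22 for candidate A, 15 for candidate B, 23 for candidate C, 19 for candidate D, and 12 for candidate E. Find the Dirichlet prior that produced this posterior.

Dirichlet(3, 11, 8, 3, 5)

For a Dirichlet(α) prior with multinomial counts c, the posterior is Dirichlet(α + c) componentwise.
Subtract each count from the matching posterior parameter: 25−22=3, 26−15=11, 31−23=8, 22−19=3, 17−12=5.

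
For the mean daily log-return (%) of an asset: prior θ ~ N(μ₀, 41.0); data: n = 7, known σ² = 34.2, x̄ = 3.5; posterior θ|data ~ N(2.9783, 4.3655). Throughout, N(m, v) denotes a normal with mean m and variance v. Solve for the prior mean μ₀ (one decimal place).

μ₀ = -1.4

The posterior mean is a precision-weighted average: μ_n = (τ₀μ₀ + τ_data·x̄)/(τ₀+τ_data), with τ₀=1/σ₀² and τ_data=n/σ².
Here τ₀ = 1/41.0 = 0.024390 and τ_data = 7/34.2 = 0.204678, so τ_n = 0.229068.
Rearranging for μ₀: μ₀ = (μ_n·τ_n − τ_data·x̄)/τ₀ = (2.9783·0.229068 − 0.204678·3.5) / 0.024390 = -0.034140/0.024390 ≈ -1.4.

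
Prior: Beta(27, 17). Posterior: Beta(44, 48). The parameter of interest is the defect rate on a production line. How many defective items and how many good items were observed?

17 defective items and 31 good items

Under Beta–binomial conjugacy the posterior parameters are (a+s, b+f).
So s = 44 − 27 = 17 and f = 48 − 17 = 31.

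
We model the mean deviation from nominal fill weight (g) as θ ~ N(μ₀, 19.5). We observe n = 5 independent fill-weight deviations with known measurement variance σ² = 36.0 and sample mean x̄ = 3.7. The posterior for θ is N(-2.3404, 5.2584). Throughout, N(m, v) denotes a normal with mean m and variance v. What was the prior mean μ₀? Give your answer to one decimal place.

μ₀ = -18.7

With known observation variance, the Normal–Normal posterior has precision τ_n = τ₀ + n/σ² and mean μ_n = (τ₀μ₀ + (n/σ²)x̄)/τ_n.
Here τ₀ = 1/19.5 = 0.051282 and τ_data = 5/36.0 = 0.138889, so τ_n = 0.190171.
Rearranging for μ₀: μ₀ = (μ_n·τ_n − τ_data·x̄)/τ₀ = (-2.3404·0.190171 − 0.138889·3.7) / 0.051282 = -0.958966/0.051282 ≈ -18.7.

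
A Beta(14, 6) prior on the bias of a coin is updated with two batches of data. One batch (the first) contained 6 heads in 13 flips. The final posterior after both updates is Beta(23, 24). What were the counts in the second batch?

Sequential conjugate updates are equivalent to a single update on the pooled data, so total successes = posterior α − prior α and total failures = posterior β − prior β.
Total across both batches: 23−14=9 heads, 24−6=18 tails.
Subtract the first batch: 9−6=3 heads and 18−7=11 tails.

3 heads and 11 tails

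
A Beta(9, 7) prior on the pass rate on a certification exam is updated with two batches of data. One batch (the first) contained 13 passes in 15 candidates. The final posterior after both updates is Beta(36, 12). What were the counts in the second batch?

14 passes and 3 failures

Because Beta–binomial updating is additive in the counts, the combined data contributed (α_post−α_prior, β_post−β_prior) successes and failures.
Total across both batches: 36−9=27 passes, 12−7=5 failures.
Subtract the first batch: 27−13=14 passes and 5−2=3 failures.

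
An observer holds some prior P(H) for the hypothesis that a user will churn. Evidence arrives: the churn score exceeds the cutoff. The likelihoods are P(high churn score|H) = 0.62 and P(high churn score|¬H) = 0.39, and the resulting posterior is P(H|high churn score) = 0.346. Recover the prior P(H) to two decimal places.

P(H) = 0.25

Bayes' rule in odds form gives O(H|E) = O(H)·[P(E|H)/P(E|¬H)], hence O(H) = O(H|E)/LR.
Posterior odds = 0.346/(1−0.346) = 0.5291. LR = 0.62/0.39 = 1.5897.
Prior odds = 0.5291/1.5897 = 0.3328, so P(H) = 0.3328/(1+0.3328) ≈ 0.25.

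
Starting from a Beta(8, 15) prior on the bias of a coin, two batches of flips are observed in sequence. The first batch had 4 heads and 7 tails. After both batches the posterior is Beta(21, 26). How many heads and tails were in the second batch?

Sequential conjugate updates are equivalent to a single update on the pooled data, so total successes = posterior α − prior α and total failures = posterior β − prior β.
Total across both batches: 21−8=13 heads, 26−15=11 tails.
Subtract the first batch: 13−4=9 heads and 11−7=4 tails.

9 heads and 4 tails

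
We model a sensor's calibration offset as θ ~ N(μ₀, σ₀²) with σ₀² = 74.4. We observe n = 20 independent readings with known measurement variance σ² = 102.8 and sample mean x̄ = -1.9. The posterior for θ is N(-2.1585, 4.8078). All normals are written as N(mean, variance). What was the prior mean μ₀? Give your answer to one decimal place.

μ₀ = -5.9

With known observation variance, the Normal–Normal posterior has precision τ_n = τ₀ + n/σ² and mean μ_n = (τ₀μ₀ + (n/σ²)x̄)/τ_n.
Here τ₀ = 1/74.4 = 0.013441 and τ_data = 20/102.8 = 0.194553, so τ_n = 0.207994.
Rearranging for μ₀: μ₀ = (μ_n·τ_n − τ_data·x̄)/τ₀ = (-2.1585·0.207994 − 0.194553·-1.9) / 0.013441 = -0.079304/0.013441 ≈ -5.9.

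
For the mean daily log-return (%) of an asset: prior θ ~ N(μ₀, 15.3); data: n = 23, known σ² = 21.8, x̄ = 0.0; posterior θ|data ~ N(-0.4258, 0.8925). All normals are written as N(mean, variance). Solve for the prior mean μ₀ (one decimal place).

μ₀ = -7.3

The posterior mean is a precision-weighted average: μ_n = (τ₀μ₀ + τ_data·x̄)/(τ₀+τ_data), with τ₀=1/σ₀² and τ_data=n/σ².
Here τ₀ = 1/15.3 = 0.065359 and τ_data = 23/21.8 = 1.055046, so τ_n = 1.120405.
Rearranging for μ₀: μ₀ = (μ_n·τ_n − τ_data·x̄)/τ₀ = (-0.4258·1.120405 − 1.055046·0.0) / 0.065359 = -0.477068/0.065359 ≈ -7.3.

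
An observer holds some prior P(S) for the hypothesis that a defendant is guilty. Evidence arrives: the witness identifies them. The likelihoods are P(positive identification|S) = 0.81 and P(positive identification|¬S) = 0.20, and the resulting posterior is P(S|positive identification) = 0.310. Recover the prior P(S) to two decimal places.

P(S) = 0.10

In odds form, posterior odds = prior odds × likelihood ratio, so prior odds = posterior odds ÷ LR.
Posterior odds = 0.310/(1−0.310) = 0.4493. LR = 0.81/0.20 = 4.0500.
Prior odds = 0.4493/4.0500 = 0.1109, so P(S) = 0.1109/(1+0.1109) ≈ 0.10.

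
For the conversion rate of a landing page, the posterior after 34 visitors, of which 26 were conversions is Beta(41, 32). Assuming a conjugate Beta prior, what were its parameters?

Under Beta–binomial conjugacy the posterior parameters are (a+s, b+f).
Subtract the data counts: 41−26=15, 32−8=24.

Beta(15, 24)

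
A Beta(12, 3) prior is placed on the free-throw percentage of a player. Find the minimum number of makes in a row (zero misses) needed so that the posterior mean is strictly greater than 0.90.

k = 16

After k makes and 0 misses the posterior is Beta(12+k, 3), with mean (12+k)/(12+3+k).
Set (12+k)/(15+k) > 0.90 and solve: k > (0.90·15 − 12)/(1 − 0.90) = 15.000.
The smallest integer exceeding 15.000 is 16.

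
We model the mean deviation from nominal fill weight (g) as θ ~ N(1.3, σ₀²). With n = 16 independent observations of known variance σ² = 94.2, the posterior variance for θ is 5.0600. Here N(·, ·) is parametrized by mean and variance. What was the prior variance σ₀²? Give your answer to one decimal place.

For the Normal–Normal model with known σ², precisions add: τ_n = τ₀ + n/σ².
So 1/σ₀² = 1/5.0600 − 16/94.2 = 0.197628 − 0.169851 = 0.027777.
Hence σ₀² = 1/0.027777 ≈ 36.0.

σ₀² = 36.0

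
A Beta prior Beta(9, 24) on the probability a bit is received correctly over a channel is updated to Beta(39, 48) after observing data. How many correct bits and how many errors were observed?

Under Beta–binomial conjugacy the posterior parameters are (α+s, β+f).
So s = 39 − 9 = 30 and f = 48 − 24 = 24.

30 correct bits and 24 errors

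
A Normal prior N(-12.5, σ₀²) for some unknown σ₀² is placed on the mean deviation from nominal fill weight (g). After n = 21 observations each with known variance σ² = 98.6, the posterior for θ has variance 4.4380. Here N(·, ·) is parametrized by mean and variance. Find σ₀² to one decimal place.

σ₀² = 81.0

For the Normal–Normal model with known σ², precisions add: τ_n = τ₀ + n/σ².
So 1/σ₀² = 1/4.4380 − 21/98.6 = 0.225327 − 0.212982 = 0.012345.
Hence σ₀² = 1/0.012345 ≈ 81.0.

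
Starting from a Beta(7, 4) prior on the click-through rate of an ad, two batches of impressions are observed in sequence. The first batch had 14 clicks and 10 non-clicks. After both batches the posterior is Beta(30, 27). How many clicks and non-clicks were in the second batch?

9 clicks and 13 non-clicks

Because Beta–binomial updating is additive in the counts, the combined data contributed (α_post−α_prior, β_post−β_prior) successes and failures.
Total across both batches: 30−7=23 clicks, 27−4=23 non-clicks.
Subtract the first batch: 23−14=9 clicks and 23−10=13 non-clicks.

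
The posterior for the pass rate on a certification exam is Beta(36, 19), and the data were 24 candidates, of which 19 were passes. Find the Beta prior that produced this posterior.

Beta is conjugate to the binomial likelihood: posterior = Beta(α+s, β+f).
Subtract the data counts: 36−19=17, 19−5=14.

Beta(17, 14)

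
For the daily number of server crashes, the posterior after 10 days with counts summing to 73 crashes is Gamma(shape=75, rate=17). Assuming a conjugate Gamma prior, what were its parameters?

Gamma–Poisson conjugacy: posterior shape = α + Σxᵢ, posterior rate = β + n.
So α = 75 − 73 = 2 and β = 17 − 10 = 7.

Gamma(shape=2, rate=7)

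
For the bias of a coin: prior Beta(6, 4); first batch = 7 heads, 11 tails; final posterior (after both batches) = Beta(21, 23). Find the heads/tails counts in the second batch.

8 heads and 8 tails

Because Beta–binomial updating is additive in the counts, the combined data contributed (α_post−α_prior, β_post−β_prior) successes and failures.
Total across both batches: 21−6=15 heads, 23−4=19 tails.
Subtract the first batch: 15−7=8 heads and 19−11=8 tails.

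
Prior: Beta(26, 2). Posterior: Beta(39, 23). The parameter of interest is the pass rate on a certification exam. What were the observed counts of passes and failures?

13 passes and 21 failures

Beta is conjugate to the binomial likelihood: posterior = Beta(α+s, β+f).
Match parameters: s=39−26=13, f=23−2=21.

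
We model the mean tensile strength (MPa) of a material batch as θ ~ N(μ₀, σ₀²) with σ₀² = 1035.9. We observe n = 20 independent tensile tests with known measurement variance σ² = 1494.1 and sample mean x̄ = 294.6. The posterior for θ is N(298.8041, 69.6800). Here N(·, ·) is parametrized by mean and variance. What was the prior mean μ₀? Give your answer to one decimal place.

μ₀ = 357.1

The posterior mean is a precision-weighted average: μ_n = (τ₀μ₀ + τ_data·x̄)/(τ₀+τ_data), with τ₀=1/σ₀² and τ_data=n/σ².
Here τ₀ = 1/1035.9 = 0.000965 and τ_data = 20/1494.1 = 0.013386, so τ_n = 0.014351.
Rearranging for μ₀: μ₀ = (μ_n·τ_n − τ_data·x̄)/τ₀ = (298.8041·0.014351 − 0.013386·294.6) / 0.000965 = 0.344622/0.000965 ≈ 357.1.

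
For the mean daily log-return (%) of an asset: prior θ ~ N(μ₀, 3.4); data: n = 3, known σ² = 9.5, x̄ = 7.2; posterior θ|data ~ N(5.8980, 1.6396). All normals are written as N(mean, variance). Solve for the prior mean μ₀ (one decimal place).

With known observation variance, the Normal–Normal posterior has precision τ_n = τ₀ + n/σ² and mean μ_n = (τ₀μ₀ + (n/σ²)x̄)/τ_n.
Here τ₀ = 1/3.4 = 0.294118 and τ_data = 3/9.5 = 0.315789, so τ_n = 0.609907.
Rearranging for μ₀: μ₀ = (μ_n·τ_n − τ_data·x̄)/τ₀ = (5.8980·0.609907 − 0.315789·7.2) / 0.294118 = 1.323551/0.294118 ≈ 4.5.

μ₀ = 4.5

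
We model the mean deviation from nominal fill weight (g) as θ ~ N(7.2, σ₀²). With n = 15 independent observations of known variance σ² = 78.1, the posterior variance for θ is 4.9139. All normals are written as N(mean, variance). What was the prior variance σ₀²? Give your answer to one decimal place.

Posterior precision equals prior precision plus data precision: 1/σ_n² = 1/σ₀² + n/σ².
So 1/σ₀² = 1/4.9139 − 15/78.1 = 0.203504 − 0.192061 = 0.011443.
Hence σ₀² = 1/0.011443 ≈ 87.4.

σ₀² = 87.4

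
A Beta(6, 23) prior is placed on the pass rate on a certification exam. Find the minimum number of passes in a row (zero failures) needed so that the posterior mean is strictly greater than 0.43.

k = 12

After k passes and 0 failures the posterior is Beta(6+k, 23), with mean (6+k)/(6+23+k).
Set (6+k)/(29+k) > 0.43 and solve: k > (0.43·29 − 6)/(1 − 0.43) = 11.351.
The smallest integer exceeding 11.351 is 12, and checking k=12: (18)/(41) = 0.4390 > 0.43.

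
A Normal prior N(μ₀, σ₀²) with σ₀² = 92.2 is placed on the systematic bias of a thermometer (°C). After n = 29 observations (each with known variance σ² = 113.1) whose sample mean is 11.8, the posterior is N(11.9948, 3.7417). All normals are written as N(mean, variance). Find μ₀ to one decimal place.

The posterior mean is a precision-weighted average: μ_n = (τ₀μ₀ + τ_data·x̄)/(τ₀+τ_data), with τ₀=1/σ₀² and τ_data=n/σ².
Here τ₀ = 1/92.2 = 0.010846 and τ_data = 29/113.1 = 0.256410, so τ_n = 0.267256.
Rearranging for μ₀: μ₀ = (μ_n·τ_n − τ_data·x̄)/τ₀ = (11.9948·0.267256 − 0.256410·11.8) / 0.010846 = 0.180044/0.010846 ≈ 16.6.

μ₀ = 16.6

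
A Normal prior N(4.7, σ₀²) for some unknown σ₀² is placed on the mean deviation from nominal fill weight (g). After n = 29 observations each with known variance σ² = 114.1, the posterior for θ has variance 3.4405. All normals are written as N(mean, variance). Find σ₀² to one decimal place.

σ₀² = 27.4

Posterior precision equals prior precision plus data precision: 1/σ_n² = 1/σ₀² + n/σ².
So 1/σ₀² = 1/3.4405 − 29/114.1 = 0.290655 − 0.254163 = 0.036492.
Hence σ₀² = 1/0.036492 ≈ 27.4.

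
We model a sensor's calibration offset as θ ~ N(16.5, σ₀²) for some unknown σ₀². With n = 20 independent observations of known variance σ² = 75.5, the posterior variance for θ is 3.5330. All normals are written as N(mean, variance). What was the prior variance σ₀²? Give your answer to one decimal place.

σ₀² = 55.1

Posterior precision equals prior precision plus data precision: 1/σ_n² = 1/σ₀² + n/σ².
So 1/σ₀² = 1/3.5330 − 20/75.5 = 0.283046 − 0.264901 = 0.018145.
Hence σ₀² = 1/0.018145 ≈ 55.1.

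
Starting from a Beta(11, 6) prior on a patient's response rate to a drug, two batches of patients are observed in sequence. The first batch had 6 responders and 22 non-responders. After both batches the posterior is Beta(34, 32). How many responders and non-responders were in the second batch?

17 responders and 4 non-responders

Because Beta–binomial updating is additive in the counts, the combined data contributed (α_post−α_prior, β_post−β_prior) successes and failures.
Total across both batches: 34−11=23 responders, 32−6=26 non-responders.
Subtract the first batch: 23−6=17 responders and 26−22=4 non-responders.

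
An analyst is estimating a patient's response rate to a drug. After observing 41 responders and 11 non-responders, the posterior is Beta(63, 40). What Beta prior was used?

Beta(22, 29)

Beta is conjugate to the binomial likelihood: posterior = Beta(α+s, β+f).
So α = 63 − 41 = 22 and β = 40 − 11 = 29.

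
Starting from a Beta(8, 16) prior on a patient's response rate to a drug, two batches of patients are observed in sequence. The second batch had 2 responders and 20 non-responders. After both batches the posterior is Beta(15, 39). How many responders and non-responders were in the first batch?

Sequential conjugate updates are equivalent to a single update on the pooled data, so total successes = posterior α − prior α and total failures = posterior β − prior β.
Total across both batches: 15−8=7 responders, 39−16=23 non-responders.
Subtract the second batch: 7−2=5 responders and 23−20=3 non-responders.

5 responders and 3 non-responders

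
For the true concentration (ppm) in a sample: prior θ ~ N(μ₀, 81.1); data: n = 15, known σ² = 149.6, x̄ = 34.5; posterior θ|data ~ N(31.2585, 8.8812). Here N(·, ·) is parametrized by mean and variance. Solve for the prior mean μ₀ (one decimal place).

μ₀ = 4.9

With known observation variance, the Normal–Normal posterior has precision τ_n = τ₀ + n/σ² and mean μ_n = (τ₀μ₀ + (n/σ²)x̄)/τ_n.
Here τ₀ = 1/81.1 = 0.012330 and τ_data = 15/149.6 = 0.100267, so τ_n = 0.112597.
Rearranging for μ₀: μ₀ = (μ_n·τ_n − τ_data·x̄)/τ₀ = (31.2585·0.112597 − 0.100267·34.5) / 0.012330 = 0.060402/0.012330 ≈ 4.9.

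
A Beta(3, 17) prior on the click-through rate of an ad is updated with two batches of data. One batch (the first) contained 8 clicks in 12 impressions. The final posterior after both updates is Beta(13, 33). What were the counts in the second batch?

2 clicks and 12 non-clicks

Because Beta–binomial updating is additive in the counts, the combined data contributed (α_post−α_prior, β_post−β_prior) successes and failures.
Total across both batches: 13−3=10 clicks, 33−17=16 non-clicks.
Subtract the first batch: 10−8=2 clicks and 16−4=12 non-clicks.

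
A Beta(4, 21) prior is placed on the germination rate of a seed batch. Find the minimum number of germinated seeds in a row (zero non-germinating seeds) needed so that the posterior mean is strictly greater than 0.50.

k = 18

After k germinated seeds and 0 non-germinating seeds the posterior is Beta(4+k, 21), with mean (4+k)/(4+21+k).
Set (4+k)/(25+k) > 0.50 and solve: k > (0.50·25 − 4)/(1 − 0.50) = 17.000.
The smallest integer exceeding 17.000 is 18.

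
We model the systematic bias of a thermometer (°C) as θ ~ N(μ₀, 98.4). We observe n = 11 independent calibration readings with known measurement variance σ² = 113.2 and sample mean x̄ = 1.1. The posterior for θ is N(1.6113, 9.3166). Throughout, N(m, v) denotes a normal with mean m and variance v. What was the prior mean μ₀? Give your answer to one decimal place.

With known observation variance, the Normal–Normal posterior has precision τ_n = τ₀ + n/σ² and mean μ_n = (τ₀μ₀ + (n/σ²)x̄)/τ_n.
Here τ₀ = 1/98.4 = 0.010163 and τ_data = 11/113.2 = 0.097173, so τ_n = 0.107336.
Rearranging for μ₀: μ₀ = (μ_n·τ_n − τ_data·x̄)/τ₀ = (1.6113·0.107336 − 0.097173·1.1) / 0.010163 = 0.066060/0.010163 ≈ 6.5.

μ₀ = 6.5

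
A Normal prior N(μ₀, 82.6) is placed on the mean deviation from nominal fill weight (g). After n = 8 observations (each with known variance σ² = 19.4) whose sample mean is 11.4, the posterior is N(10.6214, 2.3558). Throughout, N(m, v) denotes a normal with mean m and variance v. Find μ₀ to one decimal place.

With known observation variance, the Normal–Normal posterior has precision τ_n = τ₀ + n/σ² and mean μ_n = (τ₀μ₀ + (n/σ²)x̄)/τ_n.
Here τ₀ = 1/82.6 = 0.012107 and τ_data = 8/19.4 = 0.412371, so τ_n = 0.424478.
Rearranging for μ₀: μ₀ = (μ_n·τ_n − τ_data·x̄)/τ₀ = (10.6214·0.424478 − 0.412371·11.4) / 0.012107 = -0.192479/0.012107 ≈ -15.9.

μ₀ = -15.9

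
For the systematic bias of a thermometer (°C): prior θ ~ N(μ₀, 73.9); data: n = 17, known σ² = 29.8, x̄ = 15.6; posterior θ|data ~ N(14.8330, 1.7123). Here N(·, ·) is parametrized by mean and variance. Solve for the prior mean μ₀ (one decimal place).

μ₀ = -17.5

The posterior mean is a precision-weighted average: μ_n = (τ₀μ₀ + τ_data·x̄)/(τ₀+τ_data), with τ₀=1/σ₀² and τ_data=n/σ².
Here τ₀ = 1/73.9 = 0.013532 and τ_data = 17/29.8 = 0.570470, so τ_n = 0.584002.
Rearranging for μ₀: μ₀ = (μ_n·τ_n − τ_data·x̄)/τ₀ = (14.8330·0.584002 − 0.570470·15.6) / 0.013532 = -0.236830/0.013532 ≈ -17.5.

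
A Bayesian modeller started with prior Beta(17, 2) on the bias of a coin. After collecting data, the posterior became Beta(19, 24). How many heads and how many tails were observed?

2 heads and 22 tails

A Beta(α, β) prior with s successes and f failures in binomial data gives a Beta(α+s, β+f) posterior.
So s = 19 − 17 = 2 and f = 24 − 2 = 22.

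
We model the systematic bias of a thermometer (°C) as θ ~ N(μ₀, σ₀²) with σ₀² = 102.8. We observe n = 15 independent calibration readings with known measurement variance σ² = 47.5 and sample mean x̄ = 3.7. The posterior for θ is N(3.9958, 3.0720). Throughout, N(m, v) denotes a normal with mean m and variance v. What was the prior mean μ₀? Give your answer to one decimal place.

μ₀ = 13.6

With known observation variance, the Normal–Normal posterior has precision τ_n = τ₀ + n/σ² and mean μ_n = (τ₀μ₀ + (n/σ²)x̄)/τ_n.
Here τ₀ = 1/102.8 = 0.009728 and τ_data = 15/47.5 = 0.315789, so τ_n = 0.325517.
Rearranging for μ₀: μ₀ = (μ_n·τ_n − τ_data·x̄)/τ₀ = (3.9958·0.325517 − 0.315789·3.7) / 0.009728 = 0.132282/0.009728 ≈ 13.6.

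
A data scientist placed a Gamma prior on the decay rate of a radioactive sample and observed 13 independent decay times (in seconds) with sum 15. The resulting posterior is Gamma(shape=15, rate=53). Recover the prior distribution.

Gamma–exponential conjugacy: posterior shape = α + n, posterior rate = β + Σtᵢ.
So α = 15 − 13 = 2 and β = 53 − 15 = 38.

Gamma(shape=2, rate=38)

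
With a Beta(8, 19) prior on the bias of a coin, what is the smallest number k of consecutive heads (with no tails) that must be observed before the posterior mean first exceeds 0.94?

k = 290

After k heads and 0 tails the posterior is Beta(8+k, 19), with mean (8+k)/(8+19+k).
Set (8+k)/(27+k) > 0.94 and solve: k > (0.94·27 − 8)/(1 − 0.94) = 289.667.
The smallest integer exceeding 289.667 is 290, and checking k=290: (298)/(317) = 0.9401 > 0.94.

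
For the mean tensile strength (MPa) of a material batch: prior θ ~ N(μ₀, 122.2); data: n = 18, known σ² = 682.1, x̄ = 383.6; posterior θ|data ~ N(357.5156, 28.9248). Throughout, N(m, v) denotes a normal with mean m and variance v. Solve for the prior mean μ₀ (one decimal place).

The posterior mean is a precision-weighted average: μ_n = (τ₀μ₀ + τ_data·x̄)/(τ₀+τ_data), with τ₀=1/σ₀² and τ_data=n/σ².
Here τ₀ = 1/122.2 = 0.008183 and τ_data = 18/682.1 = 0.026389, so τ_n = 0.034572.
Rearranging for μ₀: μ₀ = (μ_n·τ_n − τ_data·x̄)/τ₀ = (357.5156·0.034572 − 0.026389·383.6) / 0.008183 = 2.237209/0.008183 ≈ 273.4.

μ₀ = 273.4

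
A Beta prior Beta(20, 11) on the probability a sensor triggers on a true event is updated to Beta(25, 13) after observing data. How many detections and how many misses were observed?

Beta is conjugate to the binomial likelihood: posterior = Beta(a+s, b+f).
So s = 25 − 20 = 5 and f = 13 − 11 = 2.

5 detections and 2 misses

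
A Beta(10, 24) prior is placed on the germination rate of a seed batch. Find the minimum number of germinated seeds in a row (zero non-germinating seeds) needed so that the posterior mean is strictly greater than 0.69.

k = 44

After k germinated seeds and 0 non-germinating seeds the posterior is Beta(10+k, 24), with mean (10+k)/(10+24+k).
Set (10+k)/(34+k) > 0.69 and solve: k > (0.69·34 − 10)/(1 − 0.69) = 43.419.
The smallest integer exceeding 43.419 is 44, and checking k=44: (54)/(78) = 0.6923 > 0.69.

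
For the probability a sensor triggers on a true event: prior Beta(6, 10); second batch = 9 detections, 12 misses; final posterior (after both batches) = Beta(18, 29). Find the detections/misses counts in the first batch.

3 detections and 7 misses

Because Beta–binomial updating is additive in the counts, the combined data contributed (α_post−α_prior, β_post−β_prior) successes and failures.
Total across both batches: 18−6=12 detections, 29−10=19 misses.
Subtract the second batch: 12−9=3 detections and 19−12=7 misses.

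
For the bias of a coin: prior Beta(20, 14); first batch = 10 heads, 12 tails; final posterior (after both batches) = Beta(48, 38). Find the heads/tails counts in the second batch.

18 heads and 12 tails

Sequential conjugate updates are equivalent to a single update on the pooled data, so total successes = posterior α − prior α and total failures = posterior β − prior β.
Total across both batches: 48−20=28 heads, 38−14=24 tails.
Subtract the first batch: 28−10=18 heads and 24−12=12 tails.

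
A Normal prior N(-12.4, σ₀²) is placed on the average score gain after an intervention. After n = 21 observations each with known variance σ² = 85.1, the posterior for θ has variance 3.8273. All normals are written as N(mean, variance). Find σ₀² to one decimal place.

For the Normal–Normal model with known σ², precisions add: τ_n = τ₀ + n/σ².
So 1/σ₀² = 1/3.8273 − 21/85.1 = 0.261281 − 0.246769 = 0.014512.
Hence σ₀² = 1/0.014512 ≈ 68.9.

σ₀² = 68.9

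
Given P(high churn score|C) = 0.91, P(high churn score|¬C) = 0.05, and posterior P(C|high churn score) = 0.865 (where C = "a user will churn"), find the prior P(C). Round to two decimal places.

P(C) = 0.26

In odds form, posterior odds = prior odds × likelihood ratio, so prior odds = posterior odds ÷ LR.
Posterior odds = 0.865/(1−0.865) = 6.4074. LR = 0.91/0.05 = 18.2000.
Prior odds = 6.4074/18.2000 = 0.3521, so P(C) = 0.3521/(1+0.3521) ≈ 0.26.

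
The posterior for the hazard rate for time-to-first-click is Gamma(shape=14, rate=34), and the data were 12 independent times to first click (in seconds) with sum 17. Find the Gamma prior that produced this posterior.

For an exponential likelihood with a Gamma(α, β) prior on the rate, n observations with total T give posterior Gamma(α+n, β+T).
So α = 14 − 12 = 2 and β = 34 − 17 = 17.

Gamma(shape=2, rate=17)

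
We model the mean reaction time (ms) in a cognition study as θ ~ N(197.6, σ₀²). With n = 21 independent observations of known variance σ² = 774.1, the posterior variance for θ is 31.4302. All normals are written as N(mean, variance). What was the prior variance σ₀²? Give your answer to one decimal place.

For the Normal–Normal model with known σ², precisions add: τ_n = τ₀ + n/σ².
So 1/σ₀² = 1/31.4302 − 21/774.1 = 0.031817 − 0.027128 = 0.004689.
Hence σ₀² = 1/0.004689 ≈ 213.3.

σ₀² = 213.3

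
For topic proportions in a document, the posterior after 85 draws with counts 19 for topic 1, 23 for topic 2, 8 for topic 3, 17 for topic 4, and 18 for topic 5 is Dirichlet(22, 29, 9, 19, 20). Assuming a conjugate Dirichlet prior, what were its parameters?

For a Dirichlet(α) prior with multinomial counts c, the posterior is Dirichlet(α + c) componentwise.
Subtract each count from the matching posterior parameter: 22−19=3, 29−23=6, 9−8=1, 19−17=2, 20−18=2.

Dirichlet(3, 6, 1, 2, 2)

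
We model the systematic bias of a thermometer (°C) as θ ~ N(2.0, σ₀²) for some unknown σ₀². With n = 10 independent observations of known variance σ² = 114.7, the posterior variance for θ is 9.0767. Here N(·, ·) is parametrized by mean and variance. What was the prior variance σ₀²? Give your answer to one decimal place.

σ₀² = 43.5

Posterior precision equals prior precision plus data precision: 1/σ_n² = 1/σ₀² + n/σ².
So 1/σ₀² = 1/9.0767 − 10/114.7 = 0.110172 − 0.087184 = 0.022988.
Hence σ₀² = 1/0.022988 ≈ 43.5.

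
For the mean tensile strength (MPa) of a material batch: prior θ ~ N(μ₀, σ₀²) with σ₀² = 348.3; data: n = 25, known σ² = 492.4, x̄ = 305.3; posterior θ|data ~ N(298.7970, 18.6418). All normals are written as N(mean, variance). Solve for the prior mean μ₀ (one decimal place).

μ₀ = 183.8

With known observation variance, the Normal–Normal posterior has precision τ_n = τ₀ + n/σ² and mean μ_n = (τ₀μ₀ + (n/σ²)x̄)/τ_n.
Here τ₀ = 1/348.3 = 0.002871 and τ_data = 25/492.4 = 0.050772, so τ_n = 0.053643.
Rearranging for μ₀: μ₀ = (μ_n·τ_n − τ_data·x̄)/τ₀ = (298.7970·0.053643 − 0.050772·305.3) / 0.002871 = 0.527676/0.002871 ≈ 183.8.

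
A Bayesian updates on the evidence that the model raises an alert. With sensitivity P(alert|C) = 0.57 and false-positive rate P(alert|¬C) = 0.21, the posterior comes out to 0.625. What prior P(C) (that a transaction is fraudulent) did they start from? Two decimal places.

P(C) = 0.38

Bayes' rule in odds form gives O(C|E) = O(C)·[P(E|C)/P(E|¬C)], hence O(C) = O(C|E)/LR.
Posterior odds = 0.625/(1−0.625) = 1.6667. LR = 0.57/0.21 = 2.7143.
Prior odds = 1.6667/2.7143 = 0.6140, so P(C) = 0.6140/(1+0.6140) ≈ 0.38.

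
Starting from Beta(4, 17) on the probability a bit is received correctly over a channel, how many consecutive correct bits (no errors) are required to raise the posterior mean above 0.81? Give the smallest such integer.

After k correct bits and 0 errors the posterior is Beta(4+k, 17), with mean (4+k)/(4+17+k).
Set (4+k)/(21+k) > 0.81 and solve: k > (0.81·21 − 4)/(1 − 0.81) = 68.474.
The smallest integer exceeding 68.474 is 69, and checking k=69: (73)/(90) = 0.8111 > 0.81.

k = 69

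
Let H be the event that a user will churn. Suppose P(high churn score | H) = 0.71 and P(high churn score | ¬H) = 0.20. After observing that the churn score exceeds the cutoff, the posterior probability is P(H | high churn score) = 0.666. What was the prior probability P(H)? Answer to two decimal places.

Bayes' rule in odds form gives O(H|E) = O(H)·[P(E|H)/P(E|¬H)], hence O(H) = O(H|E)/LR.
Posterior odds = 0.666/(1−0.666) = 1.9940. LR = 0.71/0.20 = 3.5500.
Prior odds = 1.9940/3.5500 = 0.5617, so P(H) = 0.5617/(1+0.5617) ≈ 0.36.

P(H) = 0.36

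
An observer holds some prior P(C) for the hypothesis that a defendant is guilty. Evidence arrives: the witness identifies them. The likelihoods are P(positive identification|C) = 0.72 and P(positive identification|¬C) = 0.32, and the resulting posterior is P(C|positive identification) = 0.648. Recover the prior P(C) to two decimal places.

Bayes' rule in odds form gives O(C|E) = O(C)·[P(E|C)/P(E|¬C)], hence O(C) = O(C|E)/LR.
Posterior odds = 0.648/(1−0.648) = 1.8409. LR = 0.72/0.32 = 2.2500.
Prior odds = 1.8409/2.2500 = 0.8182, so P(C) = 0.8182/(1+0.8182) ≈ 0.45.

P(C) = 0.45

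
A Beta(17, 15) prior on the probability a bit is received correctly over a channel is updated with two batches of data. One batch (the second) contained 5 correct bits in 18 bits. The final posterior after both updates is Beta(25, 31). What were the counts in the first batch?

Because Beta–binomial updating is additive in the counts, the combined data contributed (α_post−α_prior, β_post−β_prior) successes and failures.
Total across both batches: 25−17=8 correct bits, 31−15=16 errors.
Subtract the second batch: 8−5=3 correct bits and 16−13=3 errors.

3 correct bits and 3 errors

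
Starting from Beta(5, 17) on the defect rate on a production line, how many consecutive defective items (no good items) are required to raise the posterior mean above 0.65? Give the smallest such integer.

k = 27

After k defective items and 0 good items the posterior is Beta(5+k, 17), with mean (5+k)/(5+17+k).
Set (5+k)/(22+k) > 0.65 and solve: k > (0.65·22 − 5)/(1 − 0.65) = 26.571.
The smallest integer exceeding 26.571 is 27, and checking k=27: (32)/(49) = 0.6531 > 0.65.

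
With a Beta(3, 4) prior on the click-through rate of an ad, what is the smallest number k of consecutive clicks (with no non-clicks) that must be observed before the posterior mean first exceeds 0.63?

After k clicks and 0 non-clicks the posterior is Beta(3+k, 4), with mean (3+k)/(3+4+k).
Set (3+k)/(7+k) > 0.63 and solve: k > (0.63·7 − 3)/(1 − 0.63) = 3.811.
The smallest integer exceeding 3.811 is 4, and checking k=4: (7)/(11) = 0.6364 > 0.63.

k = 4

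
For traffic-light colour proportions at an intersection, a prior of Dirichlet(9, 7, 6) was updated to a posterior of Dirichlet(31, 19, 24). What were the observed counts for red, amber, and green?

counts (22, 12, 18)

For a Dirichlet(α) prior with multinomial counts c, the posterior is Dirichlet(α + c) componentwise.
Counts are posterior − prior componentwise: 31−9=22, 19−7=12, 24−6=18.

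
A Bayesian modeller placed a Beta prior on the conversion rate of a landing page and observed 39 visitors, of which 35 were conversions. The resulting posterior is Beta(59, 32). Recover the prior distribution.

Under Beta–binomial conjugacy the posterior parameters are (a+s, b+f).
Subtract the data counts: 59−35=24, 32−4=28.

Beta(24, 28)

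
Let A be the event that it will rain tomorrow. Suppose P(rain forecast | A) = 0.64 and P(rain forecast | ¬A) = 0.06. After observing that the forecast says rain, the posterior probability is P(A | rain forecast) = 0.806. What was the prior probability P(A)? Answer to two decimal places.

P(A) = 0.28

Bayes' rule in odds form gives O(A|E) = O(A)·[P(E|A)/P(E|¬A)], hence O(A) = O(A|E)/LR.
Posterior odds = 0.806/(1−0.806) = 4.1546. LR = 0.64/0.06 = 10.6667.
Prior odds = 4.1546/10.6667 = 0.3895, so P(A) = 0.3895/(1+0.3895) ≈ 0.28.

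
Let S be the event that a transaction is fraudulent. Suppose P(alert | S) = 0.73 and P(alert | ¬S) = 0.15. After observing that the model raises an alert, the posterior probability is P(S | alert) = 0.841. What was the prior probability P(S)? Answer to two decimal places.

P(S) = 0.52

Bayes' rule in odds form gives O(S|E) = O(S)·[P(E|S)/P(E|¬S)], hence O(S) = O(S|E)/LR.
Posterior odds = 0.841/(1−0.841) = 5.2893. LR = 0.73/0.15 = 4.8667.
Prior odds = 5.2893/4.8667 = 1.0868, so P(S) = 1.0868/(1+1.0868) ≈ 0.52.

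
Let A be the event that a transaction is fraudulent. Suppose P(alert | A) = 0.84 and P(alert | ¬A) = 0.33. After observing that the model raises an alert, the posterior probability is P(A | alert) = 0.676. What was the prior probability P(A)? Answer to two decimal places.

In odds form, posterior odds = prior odds × likelihood ratio, so prior odds = posterior odds ÷ LR.
Posterior odds = 0.676/(1−0.676) = 2.0864. LR = 0.84/0.33 = 2.5455.
Prior odds = 2.0864/2.5455 = 0.8196, so P(A) = 0.8196/(1+0.8196) ≈ 0.45.

P(A) = 0.45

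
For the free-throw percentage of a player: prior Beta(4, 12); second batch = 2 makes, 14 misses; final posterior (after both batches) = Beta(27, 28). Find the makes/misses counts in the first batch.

21 makes and 2 misses

Sequential conjugate updates are equivalent to a single update on the pooled data, so total successes = posterior α − prior α and total failures = posterior β − prior β.
Total across both batches: 27−4=23 makes, 28−12=16 misses.
Subtract the second batch: 23−2=21 makes and 16−14=2 misses.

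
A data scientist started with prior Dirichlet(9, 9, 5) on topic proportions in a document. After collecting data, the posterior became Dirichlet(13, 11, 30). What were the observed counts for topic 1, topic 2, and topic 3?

counts (4, 2, 25)

For a Dirichlet(α) prior with multinomial counts c, the posterior is Dirichlet(α + c) componentwise.
Counts are posterior − prior componentwise: 13−9=4, 11−9=2, 30−5=25.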